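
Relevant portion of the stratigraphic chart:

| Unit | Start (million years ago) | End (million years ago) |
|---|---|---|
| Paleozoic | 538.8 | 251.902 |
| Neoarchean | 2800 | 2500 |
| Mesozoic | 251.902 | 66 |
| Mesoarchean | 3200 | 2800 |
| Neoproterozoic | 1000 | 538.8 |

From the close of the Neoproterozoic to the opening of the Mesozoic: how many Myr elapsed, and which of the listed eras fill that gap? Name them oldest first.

End of Neoproterozoic = 538.8 Ma; start of Mesozoic = 251.902 Ma.
Gap = 538.8 − 251.902 = 286.898 Myr.
Eras wholly inside 538.8–251.902 Ma: Paleozoic (538.8–251.902).

286.898 million years; Paleozoic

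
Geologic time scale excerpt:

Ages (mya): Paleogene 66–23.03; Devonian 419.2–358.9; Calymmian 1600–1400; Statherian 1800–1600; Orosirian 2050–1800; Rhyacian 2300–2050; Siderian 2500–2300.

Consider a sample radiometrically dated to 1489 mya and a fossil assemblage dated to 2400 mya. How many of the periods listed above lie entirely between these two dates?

The older date is 2400 Ma and the younger is 1489 Ma.
Periods with start < 2400 and end > 1489 Ma: Rhyacian (2300–2050), Orosirian (2050–1800), Statherian (1800–1600).
That is 3 complete periods.

3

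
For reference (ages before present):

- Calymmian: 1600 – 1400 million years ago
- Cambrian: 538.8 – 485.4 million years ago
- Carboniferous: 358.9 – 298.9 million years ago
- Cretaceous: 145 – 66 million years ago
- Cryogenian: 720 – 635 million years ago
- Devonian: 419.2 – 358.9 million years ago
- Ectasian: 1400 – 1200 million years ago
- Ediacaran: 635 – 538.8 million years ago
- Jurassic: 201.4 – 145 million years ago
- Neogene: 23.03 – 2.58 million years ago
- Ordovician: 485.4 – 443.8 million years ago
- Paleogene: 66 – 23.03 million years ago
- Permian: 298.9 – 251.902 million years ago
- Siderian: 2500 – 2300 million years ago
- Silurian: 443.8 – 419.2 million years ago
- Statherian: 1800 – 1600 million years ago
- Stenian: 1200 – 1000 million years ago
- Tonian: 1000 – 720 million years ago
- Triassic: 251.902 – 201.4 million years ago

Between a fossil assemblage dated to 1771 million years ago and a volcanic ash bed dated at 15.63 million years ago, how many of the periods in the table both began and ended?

The older date is 1771 Ma and the younger is 15.63 Ma.
Periods with start < 1771 and end > 15.63 Ma: Calymmian (1600–1400), Ectasian (1400–1200), Stenian (1200–1000), Tonian (1000–720), Cryogenian (720–635), Ediacaran (635–538.8), Cambrian (538.8–485.4), Ordovician (485.4–443.8), Silurian (443.8–419.2), Devonian (419.2–358.9), Carboniferous (358.9–298.9), Permian (298.9–251.902), Triassic (251.902–201.4), Jurassic (201.4–145), Cretaceous (145–66), Paleogene (66–23.03).
That is 16 complete periods.

16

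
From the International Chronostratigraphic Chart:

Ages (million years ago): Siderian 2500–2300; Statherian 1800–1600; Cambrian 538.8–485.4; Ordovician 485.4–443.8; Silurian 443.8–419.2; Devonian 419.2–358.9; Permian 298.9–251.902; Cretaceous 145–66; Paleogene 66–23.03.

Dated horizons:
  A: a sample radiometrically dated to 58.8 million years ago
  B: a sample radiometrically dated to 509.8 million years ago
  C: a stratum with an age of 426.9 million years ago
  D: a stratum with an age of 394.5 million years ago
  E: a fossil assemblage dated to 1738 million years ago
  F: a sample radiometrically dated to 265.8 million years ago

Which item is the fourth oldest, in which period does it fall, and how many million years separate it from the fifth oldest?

D, in the Devonian; 128.7 million years to F

Larger Ma means older, so oldest first: E 1738 > B 509.8 > C 426.9 > D 394.5 > F 265.8 > A 58.8.
Counting 4 along gives D (394.5 Ma); the excerpt puts that inside the Devonian, 419.2–358.9 Ma.
Next in line is F (265.8 Ma), and 394.5 − 265.8 = 128.7 Myr.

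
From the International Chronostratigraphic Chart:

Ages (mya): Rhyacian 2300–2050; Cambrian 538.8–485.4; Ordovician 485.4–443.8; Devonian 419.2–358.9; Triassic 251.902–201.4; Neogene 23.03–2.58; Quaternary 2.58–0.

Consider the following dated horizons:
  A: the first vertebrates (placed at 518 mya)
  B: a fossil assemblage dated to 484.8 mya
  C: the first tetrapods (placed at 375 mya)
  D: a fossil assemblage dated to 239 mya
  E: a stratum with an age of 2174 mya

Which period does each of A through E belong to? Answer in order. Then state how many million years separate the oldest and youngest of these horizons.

Match each age against the start–end ranges in the excerpt: A = 518 Ma → Cambrian (538.8–485.4); B = 484.8 Ma → Ordovician (485.4–443.8); C = 375 Ma → Devonian (419.2–358.9); D = 239 Ma → Triassic (251.902–201.4); E = 2174 Ma → Rhyacian (2300–2050).
The largest age is 2174 Ma and the smallest is 239 Ma; their difference is 1935 Myr.

A — Cambrian; B — Ordovician; C — Devonian; D — Triassic; E — Rhyacian; span 1935 million years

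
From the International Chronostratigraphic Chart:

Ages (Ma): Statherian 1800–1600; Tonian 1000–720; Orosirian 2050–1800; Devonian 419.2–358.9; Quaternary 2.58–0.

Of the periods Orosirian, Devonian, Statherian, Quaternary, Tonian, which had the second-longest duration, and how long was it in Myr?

Start − end for each: Orosirian 2050 − 1800 = 250; Devonian 419.2 − 358.9 = 60.3; Statherian 1800 − 1600 = 200; Quaternary 2.58 − 0 = 2.58; Tonian 1000 − 720 = 280.
Ranking these from longest: Tonian > Orosirian > Statherian > Devonian > Quaternary.
Position 2 in that ranking is Orosirian, which lasted 250 Myr.

Orosirian, 250 million years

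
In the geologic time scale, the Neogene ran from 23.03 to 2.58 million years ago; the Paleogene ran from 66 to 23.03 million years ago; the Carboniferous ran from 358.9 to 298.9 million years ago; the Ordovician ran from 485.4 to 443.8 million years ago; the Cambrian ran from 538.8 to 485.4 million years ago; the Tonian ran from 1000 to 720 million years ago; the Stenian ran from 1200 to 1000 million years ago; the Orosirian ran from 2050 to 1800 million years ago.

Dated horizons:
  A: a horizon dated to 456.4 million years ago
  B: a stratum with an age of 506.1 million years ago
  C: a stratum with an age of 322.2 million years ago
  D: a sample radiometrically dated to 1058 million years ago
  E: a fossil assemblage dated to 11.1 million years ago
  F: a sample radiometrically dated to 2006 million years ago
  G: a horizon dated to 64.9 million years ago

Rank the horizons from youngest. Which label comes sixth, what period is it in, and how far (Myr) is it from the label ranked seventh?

Smaller Ma means younger, so youngest first: E 11.1 < G 64.9 < C 322.2 < A 456.4 < B 506.1 < D 1058 < F 2006.
Counting 6 along gives D (1058 Ma); the excerpt puts that inside the Stenian, 1200–1000 Ma.
Next in line is F (2006 Ma), and 2006 − 1058 = 948 Myr.

D, in the Stenian; 948 million years to F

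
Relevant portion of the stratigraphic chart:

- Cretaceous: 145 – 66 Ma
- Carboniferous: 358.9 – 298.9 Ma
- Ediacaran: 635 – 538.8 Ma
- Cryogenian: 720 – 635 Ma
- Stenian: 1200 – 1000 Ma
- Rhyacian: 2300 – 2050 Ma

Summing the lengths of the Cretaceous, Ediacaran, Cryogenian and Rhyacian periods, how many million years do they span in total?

Duration is start − end for each: (145 − 66) + (635 − 538.8) + (720 − 635) + (2300 − 2050).
That is 79 + 96.2 + 85 + 250, which totals 510.2 million years.

510.2 million years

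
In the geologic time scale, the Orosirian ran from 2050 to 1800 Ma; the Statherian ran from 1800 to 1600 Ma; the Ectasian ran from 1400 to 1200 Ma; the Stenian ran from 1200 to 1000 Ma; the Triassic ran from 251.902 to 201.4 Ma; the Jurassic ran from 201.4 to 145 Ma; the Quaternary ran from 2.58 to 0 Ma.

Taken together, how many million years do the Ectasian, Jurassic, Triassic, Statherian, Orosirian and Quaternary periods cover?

Duration is start − end for each: (1400 − 1200) + (201.4 − 145) + (251.902 − 201.4) + (1800 − 1600) + (2050 − 1800) + (2.58 − 0).
That is 200 + 56.4 + 50.502 + 200 + 250 + 2.58, which totals 759.482 million years.

759.482 million years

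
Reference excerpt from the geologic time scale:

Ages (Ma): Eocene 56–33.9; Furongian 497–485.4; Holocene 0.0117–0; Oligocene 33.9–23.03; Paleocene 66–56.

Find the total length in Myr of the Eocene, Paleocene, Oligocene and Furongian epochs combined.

Duration is start − end for each: (56 − 33.9) + (66 − 56) + (33.9 − 23.03) + (497 − 485.4).
That is 22.1 + 10 + 10.87 + 11.6, which totals 54.57 million years.

54.57 million years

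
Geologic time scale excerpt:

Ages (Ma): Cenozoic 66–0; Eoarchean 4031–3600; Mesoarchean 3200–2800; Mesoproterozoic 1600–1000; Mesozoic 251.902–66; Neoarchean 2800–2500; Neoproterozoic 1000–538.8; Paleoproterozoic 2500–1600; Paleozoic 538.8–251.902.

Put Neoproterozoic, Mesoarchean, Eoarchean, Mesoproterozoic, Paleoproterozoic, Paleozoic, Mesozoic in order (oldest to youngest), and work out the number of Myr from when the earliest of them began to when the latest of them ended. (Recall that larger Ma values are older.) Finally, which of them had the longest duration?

Eoarchean → Mesoarchean → Paleoproterozoic → Mesoproterozoic → Neoproterozoic → Paleozoic → Mesozoic; total span 3965 Myr; longest is Paleoproterozoic

From the excerpt: Neoproterozoic 1000–538.8; Mesoarchean 3200–2800; Eoarchean 4031–3600; Mesoproterozoic 1600–1000; Paleoproterozoic 2500–1600; Paleozoic 538.8–251.902; Mesozoic 251.902–66 (Ma).
Larger Ma is earlier, so the oldest is Eoarchean and the youngest is Mesozoic; oldest to youngest: Eoarchean, Mesoarchean, Paleoproterozoic, Mesoproterozoic, Neoproterozoic, Paleozoic, Mesozoic.
Oldest start 4031 minus youngest end 66 gives 3965 Myr overall.
Individual lengths (start − end): Mesoproterozoic 600; Mesoarchean 400; Neoproterozoic 461.2; Mesozoic 185.902; Paleozoic 286.898; Eoarchean 431; Paleoproterozoic 900. The largest is Paleoproterozoic at 900 Myr.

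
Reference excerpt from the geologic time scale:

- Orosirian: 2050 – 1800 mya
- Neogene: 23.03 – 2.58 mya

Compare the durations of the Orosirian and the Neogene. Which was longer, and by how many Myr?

Orosirian, by 229.55 million years

Orosirian: 2050 − 1800 = 250 Myr.
Neogene: 23.03 − 2.58 = 20.45 Myr.
Difference: 250 − 20.45 = 229.55 Myr, so the Orosirian was longer.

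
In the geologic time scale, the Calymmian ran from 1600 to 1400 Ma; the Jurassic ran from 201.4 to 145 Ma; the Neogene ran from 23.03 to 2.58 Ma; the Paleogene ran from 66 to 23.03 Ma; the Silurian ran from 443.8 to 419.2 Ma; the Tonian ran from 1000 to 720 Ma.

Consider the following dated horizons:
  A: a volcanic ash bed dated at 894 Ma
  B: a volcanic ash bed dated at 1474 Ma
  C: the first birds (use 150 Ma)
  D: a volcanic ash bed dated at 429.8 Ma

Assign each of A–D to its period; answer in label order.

A — Tonian; B — Calymmian; C — Jurassic; D — Silurian

A: 894 Ma lies in 1000–720 Ma, so Tonian.
B: 1474 Ma lies in 1600–1400 Ma, so Calymmian.
C: 150 Ma lies in 201.4–145 Ma, so Jurassic.
D: 429.8 Ma lies in 443.8–419.2 Ma, so Silurian.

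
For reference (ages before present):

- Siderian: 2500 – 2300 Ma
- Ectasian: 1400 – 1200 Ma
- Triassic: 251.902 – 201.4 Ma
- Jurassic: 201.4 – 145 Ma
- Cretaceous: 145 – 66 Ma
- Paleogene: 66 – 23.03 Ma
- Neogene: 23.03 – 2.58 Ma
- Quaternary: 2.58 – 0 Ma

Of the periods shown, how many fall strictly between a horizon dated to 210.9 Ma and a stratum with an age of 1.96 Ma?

210.9 Ma sits inside the Triassic (251.902–201.4) and 1.96 Ma inside the Quaternary (2.58–0); neither of those is wholly between the two dates.
The listed periods lying completely between them are Jurassic, Cretaceous, Paleogene, Neogene — 4 in all.

4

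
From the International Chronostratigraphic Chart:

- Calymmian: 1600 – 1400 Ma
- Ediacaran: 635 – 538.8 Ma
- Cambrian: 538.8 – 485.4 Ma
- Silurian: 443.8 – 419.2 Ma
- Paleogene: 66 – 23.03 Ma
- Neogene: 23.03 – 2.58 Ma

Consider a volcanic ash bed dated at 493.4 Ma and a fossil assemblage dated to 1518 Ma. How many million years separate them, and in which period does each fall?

Elapsed time: 1518 − 493.4 = 1024.6 Myr.
493.4 Ma lies within 538.8–485.4 Ma: Cambrian.
1518 Ma lies within 1600–1400 Ma: Calymmian.

1024.6 million years apart; the first in the Cambrian, the second in the Calymmian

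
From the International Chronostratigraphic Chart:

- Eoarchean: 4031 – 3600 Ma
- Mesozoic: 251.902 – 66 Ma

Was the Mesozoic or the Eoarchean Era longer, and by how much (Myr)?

Mesozoic: 251.902 − 66 = 185.902 Myr.
Eoarchean: 4031 − 3600 = 431 Myr.
Difference: 431 − 185.902 = 245.098 Myr, so the Eoarchean was longer.

Eoarchean, by 245.098 million years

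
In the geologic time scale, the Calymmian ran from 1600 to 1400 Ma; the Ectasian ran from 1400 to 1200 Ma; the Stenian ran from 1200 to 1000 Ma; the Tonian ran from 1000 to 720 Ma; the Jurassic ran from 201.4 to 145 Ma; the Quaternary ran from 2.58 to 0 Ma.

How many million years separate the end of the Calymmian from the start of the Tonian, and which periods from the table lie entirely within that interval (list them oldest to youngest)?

End of Calymmian = 1400 Ma; start of Tonian = 1000 Ma.
Gap = 1400 − 1000 = 400 Myr.
Periods wholly inside 1400–1000 Ma: Ectasian (1400–1200), Stenian (1200–1000).

400 million years; Ectasian, Stenian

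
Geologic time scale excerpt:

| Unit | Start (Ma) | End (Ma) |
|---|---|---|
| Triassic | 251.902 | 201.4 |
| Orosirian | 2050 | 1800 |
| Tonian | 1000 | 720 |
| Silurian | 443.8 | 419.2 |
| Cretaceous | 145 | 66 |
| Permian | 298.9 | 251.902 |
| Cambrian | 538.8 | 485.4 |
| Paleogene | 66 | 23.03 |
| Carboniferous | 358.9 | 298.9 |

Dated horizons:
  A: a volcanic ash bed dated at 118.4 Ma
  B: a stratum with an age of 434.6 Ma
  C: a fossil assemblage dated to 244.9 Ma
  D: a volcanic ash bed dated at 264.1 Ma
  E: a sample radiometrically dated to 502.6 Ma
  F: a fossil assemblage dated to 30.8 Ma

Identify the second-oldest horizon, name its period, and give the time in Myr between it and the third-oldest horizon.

Larger Ma means older, so oldest first: E 502.6 > B 434.6 > D 264.1 > C 244.9 > A 118.4 > F 30.8.
Counting 2 along gives B (434.6 Ma); the excerpt puts that inside the Silurian, 443.8–419.2 Ma.
Next in line is D (264.1 Ma), and 434.6 − 264.1 = 170.5 Myr.

B, in the Silurian; 170.5 million years to D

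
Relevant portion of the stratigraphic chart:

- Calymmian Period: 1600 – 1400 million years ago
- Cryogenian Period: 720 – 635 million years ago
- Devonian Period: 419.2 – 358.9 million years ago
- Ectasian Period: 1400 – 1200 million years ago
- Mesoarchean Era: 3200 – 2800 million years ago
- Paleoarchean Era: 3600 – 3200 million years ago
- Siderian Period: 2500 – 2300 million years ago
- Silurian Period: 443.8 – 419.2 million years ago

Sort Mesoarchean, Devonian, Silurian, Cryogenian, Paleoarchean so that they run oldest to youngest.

Paleoarchean, Mesoarchean, Cryogenian, Silurian, Devonian

The oldest of these is Paleoarchean (starts 3600 Ma) and the youngest is Devonian (ends 358.9 Ma).
In between, by decreasing start age: Mesoarchean (3200), Cryogenian (720), Silurian (443.8).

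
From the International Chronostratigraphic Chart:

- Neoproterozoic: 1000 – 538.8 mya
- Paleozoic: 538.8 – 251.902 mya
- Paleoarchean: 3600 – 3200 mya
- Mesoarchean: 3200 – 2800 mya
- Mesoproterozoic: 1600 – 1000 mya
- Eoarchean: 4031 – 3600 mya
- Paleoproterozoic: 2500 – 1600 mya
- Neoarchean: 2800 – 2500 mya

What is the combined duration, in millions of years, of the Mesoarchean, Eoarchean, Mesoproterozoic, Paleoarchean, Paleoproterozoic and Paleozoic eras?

Each duration: Mesoarchean = 400; Eoarchean = 431; Mesoproterozoic = 600; Paleoarchean = 400; Paleoproterozoic = 900; Paleozoic = 286.898.
Sum: 400 + 431 + 600 + 400 + 900 + 286.898 = 3017.898 Myr.

3017.898 million years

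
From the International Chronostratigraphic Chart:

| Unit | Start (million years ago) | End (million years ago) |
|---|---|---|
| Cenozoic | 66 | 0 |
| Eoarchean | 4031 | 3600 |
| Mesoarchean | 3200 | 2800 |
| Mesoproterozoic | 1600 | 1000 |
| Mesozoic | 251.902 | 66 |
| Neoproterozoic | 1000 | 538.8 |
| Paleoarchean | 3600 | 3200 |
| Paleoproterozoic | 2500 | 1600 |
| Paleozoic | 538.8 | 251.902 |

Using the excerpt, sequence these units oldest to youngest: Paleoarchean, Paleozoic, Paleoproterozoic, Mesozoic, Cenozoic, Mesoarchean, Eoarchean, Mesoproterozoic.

Sorting by start age (descending Ma, since larger Ma = older): Eoarchean began 4031, Paleoarchean began 3600, Mesoarchean began 3200, Paleoproterozoic began 2500, Mesoproterozoic began 1600, Paleozoic began 538.8, Mesozoic began 251.902, Cenozoic began 66.

Eoarchean, Paleoarchean, Mesoarchean, Paleoproterozoic, Mesoproterozoic, Paleozoic, Mesozoic, Cenozoic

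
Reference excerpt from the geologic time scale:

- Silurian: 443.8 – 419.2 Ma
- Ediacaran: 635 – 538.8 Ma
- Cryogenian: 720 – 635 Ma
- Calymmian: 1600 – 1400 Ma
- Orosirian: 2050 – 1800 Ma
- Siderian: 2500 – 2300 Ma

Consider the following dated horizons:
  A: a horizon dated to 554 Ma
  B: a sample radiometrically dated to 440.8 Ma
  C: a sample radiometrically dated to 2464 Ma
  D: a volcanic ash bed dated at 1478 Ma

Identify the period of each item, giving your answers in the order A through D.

Match each age against the start–end ranges in the excerpt: A = 554 Ma → Ediacaran (635–538.8); B = 440.8 Ma → Silurian (443.8–419.2); C = 2464 Ma → Siderian (2500–2300); D = 1478 Ma → Calymmian (1600–1400).

A — Ediacaran; B — Silurian; C — Siderian; D — Calymmian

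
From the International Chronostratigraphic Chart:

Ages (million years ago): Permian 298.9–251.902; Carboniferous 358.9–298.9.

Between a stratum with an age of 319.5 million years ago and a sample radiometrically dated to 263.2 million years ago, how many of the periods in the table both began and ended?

0

Checking each listed span, none has both start < 319.5 Ma and end > 263.2 Ma — every period straddles one of the two dates or lies outside them — so the count is 0.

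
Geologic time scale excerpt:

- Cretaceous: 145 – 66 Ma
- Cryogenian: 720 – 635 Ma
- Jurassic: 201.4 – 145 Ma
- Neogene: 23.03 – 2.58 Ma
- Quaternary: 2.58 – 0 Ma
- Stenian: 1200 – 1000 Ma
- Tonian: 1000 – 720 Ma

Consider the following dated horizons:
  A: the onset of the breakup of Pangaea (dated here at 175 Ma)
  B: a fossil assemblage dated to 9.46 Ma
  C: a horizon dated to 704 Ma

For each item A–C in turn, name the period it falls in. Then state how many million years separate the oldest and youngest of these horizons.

A — Jurassic; B — Neogene; C — Cryogenian; span 694.54 million years

A: 175 Ma lies in 201.4–145 Ma, so Jurassic.
B: 9.46 Ma lies in 23.03–2.58 Ma, so Neogene.
C: 704 Ma lies in 720–635 Ma, so Cryogenian.
Oldest = 704 Ma, youngest = 9.46 Ma → span 694.54 Myr.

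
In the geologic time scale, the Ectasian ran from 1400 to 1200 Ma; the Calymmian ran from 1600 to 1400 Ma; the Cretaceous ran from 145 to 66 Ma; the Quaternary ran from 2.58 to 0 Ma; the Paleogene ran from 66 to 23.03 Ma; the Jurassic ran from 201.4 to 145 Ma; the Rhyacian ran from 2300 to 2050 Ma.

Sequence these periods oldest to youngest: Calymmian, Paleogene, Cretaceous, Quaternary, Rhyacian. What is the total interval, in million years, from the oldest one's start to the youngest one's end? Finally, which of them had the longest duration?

Rhyacian → Calymmian → Cretaceous → Paleogene → Quaternary; total span 2300 Myr; longest is Rhyacian

From the excerpt: Calymmian 1600–1400; Paleogene 66–23.03; Cretaceous 145–66; Quaternary 2.58–0; Rhyacian 2300–2050 (Ma).
Larger Ma is earlier, so the oldest is Rhyacian and the youngest is Quaternary; oldest to youngest: Rhyacian, Calymmian, Cretaceous, Paleogene, Quaternary.
Oldest start 2300 minus youngest end 0 gives 2300 Myr overall.
Individual lengths (start − end): Calymmian 200; Quaternary 2.58; Paleogene 42.97; Rhyacian 250; Cretaceous 79. The largest is Rhyacian at 250 Myr.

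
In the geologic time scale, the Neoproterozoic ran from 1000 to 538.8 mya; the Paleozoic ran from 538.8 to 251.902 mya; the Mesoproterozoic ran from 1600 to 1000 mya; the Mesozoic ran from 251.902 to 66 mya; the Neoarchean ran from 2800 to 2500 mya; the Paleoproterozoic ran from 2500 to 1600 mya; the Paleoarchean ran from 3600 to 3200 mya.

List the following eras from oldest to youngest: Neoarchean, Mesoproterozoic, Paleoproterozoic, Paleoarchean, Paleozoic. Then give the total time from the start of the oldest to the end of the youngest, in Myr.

Paleoarchean, Neoarchean, Paleoproterozoic, Mesoproterozoic, Paleozoic; total span 3348.098 Myr

Start ages (Ma): Paleoarchean 3600, Neoarchean 2800, Paleoproterozoic 2500, Mesoproterozoic 1600, Paleozoic 538.8.
Ordered oldest to youngest: Paleoarchean, Neoarchean, Paleoproterozoic, Mesoproterozoic, Paleozoic.
Span = 3600 − 251.902 = 3348.098 Myr.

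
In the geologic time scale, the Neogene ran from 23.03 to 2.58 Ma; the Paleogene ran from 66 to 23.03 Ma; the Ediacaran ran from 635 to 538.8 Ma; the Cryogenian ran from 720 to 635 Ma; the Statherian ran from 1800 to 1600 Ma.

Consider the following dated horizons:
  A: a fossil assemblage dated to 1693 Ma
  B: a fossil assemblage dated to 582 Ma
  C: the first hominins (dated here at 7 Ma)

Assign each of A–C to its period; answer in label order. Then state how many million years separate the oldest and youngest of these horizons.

A — Statherian; B — Ediacaran; C — Neogene; span 1686 million years

A: 1693 Ma lies in 1800–1600 Ma, so Statherian.
B: 582 Ma lies in 635–538.8 Ma, so Ediacaran.
C: 7 Ma lies in 23.03–2.58 Ma, so Neogene.
Oldest = 1693 Ma, youngest = 7 Ma → span 1686 Myr.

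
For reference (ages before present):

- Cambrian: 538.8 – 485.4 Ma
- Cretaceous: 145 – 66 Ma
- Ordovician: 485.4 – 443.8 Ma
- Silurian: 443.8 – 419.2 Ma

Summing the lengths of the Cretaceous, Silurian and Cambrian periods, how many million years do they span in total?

Each duration: Cretaceous = 79; Silurian = 24.6; Cambrian = 53.4.
Sum: 79 + 24.6 + 53.4 = 157 Myr.

157 million years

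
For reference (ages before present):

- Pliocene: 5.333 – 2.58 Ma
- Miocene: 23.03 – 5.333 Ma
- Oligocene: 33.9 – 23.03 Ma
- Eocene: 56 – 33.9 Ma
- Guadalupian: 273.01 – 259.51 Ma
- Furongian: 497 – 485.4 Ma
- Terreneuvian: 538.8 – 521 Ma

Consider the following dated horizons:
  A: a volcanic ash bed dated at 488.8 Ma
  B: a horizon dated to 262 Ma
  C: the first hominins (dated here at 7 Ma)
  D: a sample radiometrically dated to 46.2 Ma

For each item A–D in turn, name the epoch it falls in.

Match each age against the start–end ranges in the excerpt: A = 488.8 Ma → Furongian (497–485.4); B = 262 Ma → Guadalupian (273.01–259.51); C = 7 Ma → Miocene (23.03–5.333); D = 46.2 Ma → Eocene (56–33.9).

A — Furongian; B — Guadalupian; C — Miocene; D — Eocene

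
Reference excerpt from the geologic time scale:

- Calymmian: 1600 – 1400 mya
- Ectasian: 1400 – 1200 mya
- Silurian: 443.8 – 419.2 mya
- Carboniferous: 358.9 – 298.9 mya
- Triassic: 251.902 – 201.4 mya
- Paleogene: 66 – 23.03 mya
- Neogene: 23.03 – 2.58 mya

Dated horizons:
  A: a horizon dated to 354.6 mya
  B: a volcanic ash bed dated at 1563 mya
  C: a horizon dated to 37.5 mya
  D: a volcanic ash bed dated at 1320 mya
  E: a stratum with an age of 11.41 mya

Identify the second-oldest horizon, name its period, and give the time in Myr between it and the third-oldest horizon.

D, in the Ectasian; 965.4 million years to A

Sorted oldest-first by Ma: B (1563), D (1320), A (354.6), C (37.5), E (11.41).
The second oldest is D at 1320 Ma, which lies in 1400–1200 Ma: the Ectasian.
The third oldest is A at 354.6 Ma; separation = |1320 − 354.6| = 965.4 Myr.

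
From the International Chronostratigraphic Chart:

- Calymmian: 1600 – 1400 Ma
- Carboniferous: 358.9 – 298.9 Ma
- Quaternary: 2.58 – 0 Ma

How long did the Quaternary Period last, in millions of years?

2.58 − 0 = 2.58 million years.

2.58 million years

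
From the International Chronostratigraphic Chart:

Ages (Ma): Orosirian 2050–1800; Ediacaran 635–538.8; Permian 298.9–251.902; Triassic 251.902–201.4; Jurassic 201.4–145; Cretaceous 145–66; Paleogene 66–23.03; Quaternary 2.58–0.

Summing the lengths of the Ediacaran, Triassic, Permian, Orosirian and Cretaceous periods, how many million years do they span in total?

Each duration: Ediacaran = 96.2; Triassic = 50.502; Permian = 46.998; Orosirian = 250; Cretaceous = 79.
Sum: 96.2 + 50.502 + 46.998 + 250 + 79 = 522.7 Myr.

522.7 million years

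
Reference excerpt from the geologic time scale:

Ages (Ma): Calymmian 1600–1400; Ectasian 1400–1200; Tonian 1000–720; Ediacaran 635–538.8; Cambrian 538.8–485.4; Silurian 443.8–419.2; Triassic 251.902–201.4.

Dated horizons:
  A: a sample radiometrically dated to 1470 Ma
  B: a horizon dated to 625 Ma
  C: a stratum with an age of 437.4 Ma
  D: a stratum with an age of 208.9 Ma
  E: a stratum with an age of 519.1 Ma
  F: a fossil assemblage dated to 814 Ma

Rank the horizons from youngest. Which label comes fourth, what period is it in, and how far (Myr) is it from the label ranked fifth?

B, in the Ediacaran; 189 million years to F

Sorted youngest-first by Ma: D (208.9), C (437.4), E (519.1), B (625), F (814), A (1470).
The fourth youngest is B at 625 Ma, which lies in 635–538.8 Ma: the Ediacaran.
The fifth youngest is F at 814 Ma; separation = |625 − 814| = 189 Myr.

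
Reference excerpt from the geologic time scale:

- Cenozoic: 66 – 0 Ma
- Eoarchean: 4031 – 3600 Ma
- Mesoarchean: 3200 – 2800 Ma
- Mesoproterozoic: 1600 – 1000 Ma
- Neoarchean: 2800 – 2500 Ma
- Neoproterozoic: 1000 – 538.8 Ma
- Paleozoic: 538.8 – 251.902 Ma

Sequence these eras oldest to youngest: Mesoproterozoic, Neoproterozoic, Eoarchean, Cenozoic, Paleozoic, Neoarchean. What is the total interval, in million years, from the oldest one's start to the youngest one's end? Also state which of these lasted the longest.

From the excerpt: Mesoproterozoic 1600–1000; Neoproterozoic 1000–538.8; Eoarchean 4031–3600; Cenozoic 66–0; Paleozoic 538.8–251.902; Neoarchean 2800–2500 (Ma).
Larger Ma is earlier, so the oldest is Eoarchean and the youngest is Cenozoic; oldest to youngest: Eoarchean, Neoarchean, Mesoproterozoic, Neoproterozoic, Paleozoic, Cenozoic.
Oldest start 4031 minus youngest end 0 gives 4031 Myr overall.
Individual lengths (start − end): Mesoproterozoic 600; Paleozoic 286.898; Neoproterozoic 461.2; Cenozoic 66; Eoarchean 431; Neoarchean 300. The largest is Mesoproterozoic at 600 Myr.

Eoarchean, Neoarchean, Mesoproterozoic, Neoproterozoic, Paleozoic, Cenozoic; total span 4031 Myr; longest is Mesoproterozoic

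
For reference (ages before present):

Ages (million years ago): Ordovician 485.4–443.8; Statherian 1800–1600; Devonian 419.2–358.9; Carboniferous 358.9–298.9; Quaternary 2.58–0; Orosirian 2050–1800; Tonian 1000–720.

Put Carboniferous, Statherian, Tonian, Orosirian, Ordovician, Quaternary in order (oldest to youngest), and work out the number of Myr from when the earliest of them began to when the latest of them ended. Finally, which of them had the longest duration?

Orosirian, Statherian, Tonian, Ordovician, Carboniferous, Quaternary; total span 2050 Myr; longest is Tonian

From the excerpt: Carboniferous 358.9–298.9; Statherian 1800–1600; Tonian 1000–720; Orosirian 2050–1800; Ordovician 485.4–443.8; Quaternary 2.58–0 (Ma).
Larger Ma is earlier, so the oldest is Orosirian and the youngest is Quaternary; oldest to youngest: Orosirian, Statherian, Tonian, Ordovician, Carboniferous, Quaternary.
Oldest start 2050 minus youngest end 0 gives 2050 Myr overall.
Individual lengths (start − end): Quaternary 2.58; Orosirian 250; Ordovician 41.6; Carboniferous 60; Statherian 200; Tonian 280. The largest is Tonian at 280 Myr.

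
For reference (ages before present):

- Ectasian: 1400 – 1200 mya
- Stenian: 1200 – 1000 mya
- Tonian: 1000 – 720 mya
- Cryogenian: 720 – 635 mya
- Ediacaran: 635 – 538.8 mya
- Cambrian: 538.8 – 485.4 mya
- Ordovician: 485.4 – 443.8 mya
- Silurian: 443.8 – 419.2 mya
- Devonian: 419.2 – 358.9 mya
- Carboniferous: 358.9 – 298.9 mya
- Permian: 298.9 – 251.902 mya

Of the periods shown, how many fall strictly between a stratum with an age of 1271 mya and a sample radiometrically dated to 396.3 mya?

7

1271 Ma sits inside the Ectasian (1400–1200) and 396.3 Ma inside the Devonian (419.2–358.9); neither of those is wholly between the two dates.
The listed periods lying completely between them are Stenian, Tonian, Cryogenian, Ediacaran, Cambrian, Ordovician, Silurian — 7 in all.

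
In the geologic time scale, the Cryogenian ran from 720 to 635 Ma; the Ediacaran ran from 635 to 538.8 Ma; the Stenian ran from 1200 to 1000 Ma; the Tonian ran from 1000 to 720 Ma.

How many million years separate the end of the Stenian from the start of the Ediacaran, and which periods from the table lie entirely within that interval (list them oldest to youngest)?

The Stenian closes at 1000 Ma and the Ediacaran opens at 635 Ma, so the interval is 1000 − 635 = 365 Myr.
A period fits inside if it starts at or after 1000 Ma and ends at or before 635 Ma; oldest first that gives Tonian, Cryogenian.

365 million years; Tonian, Cryogenian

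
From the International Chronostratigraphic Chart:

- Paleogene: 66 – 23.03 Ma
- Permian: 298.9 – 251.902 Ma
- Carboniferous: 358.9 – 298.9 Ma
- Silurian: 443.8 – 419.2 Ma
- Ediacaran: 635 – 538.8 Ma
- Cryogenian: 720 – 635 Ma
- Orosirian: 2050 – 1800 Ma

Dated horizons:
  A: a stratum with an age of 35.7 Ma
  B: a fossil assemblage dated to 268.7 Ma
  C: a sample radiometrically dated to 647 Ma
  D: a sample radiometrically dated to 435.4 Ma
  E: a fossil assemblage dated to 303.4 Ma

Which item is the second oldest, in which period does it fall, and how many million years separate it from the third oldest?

Sorted oldest-first by Ma: C (647), D (435.4), E (303.4), B (268.7), A (35.7).
The second oldest is D at 435.4 Ma, which lies in 443.8–419.2 Ma: the Silurian.
The third oldest is E at 303.4 Ma; separation = |435.4 − 303.4| = 132 Myr.

D, in the Silurian; 132 million years to E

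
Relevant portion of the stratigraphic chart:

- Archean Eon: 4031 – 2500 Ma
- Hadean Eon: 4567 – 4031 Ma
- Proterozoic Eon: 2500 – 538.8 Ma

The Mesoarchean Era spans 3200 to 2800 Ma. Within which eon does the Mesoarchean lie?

Archean

The Mesoarchean (3200–2800 Ma) lies entirely within 4031–2500 Ma, the Archean Eon.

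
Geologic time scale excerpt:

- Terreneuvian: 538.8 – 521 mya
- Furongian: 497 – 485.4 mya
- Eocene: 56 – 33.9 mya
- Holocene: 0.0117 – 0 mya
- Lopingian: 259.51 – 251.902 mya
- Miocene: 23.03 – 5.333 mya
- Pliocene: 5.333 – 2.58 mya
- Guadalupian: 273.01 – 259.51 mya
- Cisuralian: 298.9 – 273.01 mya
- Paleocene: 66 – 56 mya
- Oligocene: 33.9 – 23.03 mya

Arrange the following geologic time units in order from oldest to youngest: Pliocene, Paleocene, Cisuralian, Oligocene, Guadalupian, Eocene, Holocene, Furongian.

Sorting by start age (descending Ma, since larger Ma = older): Furongian start 497, Cisuralian start 298.9, Guadalupian start 273.01, Paleocene start 66, Eocene start 56, Oligocene start 33.9, Pliocene start 5.333, Holocene start 0.0117.

Furongian, Cisuralian, Guadalupian, Paleocene, Eocene, Oligocene, Pliocene, Holocene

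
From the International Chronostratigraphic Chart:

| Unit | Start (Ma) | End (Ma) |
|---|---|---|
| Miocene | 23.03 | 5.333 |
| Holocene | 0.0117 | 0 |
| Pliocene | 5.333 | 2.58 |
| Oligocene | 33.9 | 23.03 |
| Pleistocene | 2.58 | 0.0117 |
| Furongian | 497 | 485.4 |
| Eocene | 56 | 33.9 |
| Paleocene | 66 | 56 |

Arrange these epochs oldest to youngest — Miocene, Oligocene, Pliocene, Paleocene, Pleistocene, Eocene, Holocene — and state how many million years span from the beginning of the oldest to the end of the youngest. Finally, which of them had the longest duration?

Paleocene, Eocene, Oligocene, Miocene, Pliocene, Pleistocene, Holocene; total span 66 Myr; longest is Eocene

Start ages (Ma): Paleocene 66, Eocene 56, Oligocene 33.9, Miocene 23.03, Pliocene 5.333, Pleistocene 2.58, Holocene 0.0117.
Ordered oldest to youngest: Paleocene, Eocene, Oligocene, Miocene, Pliocene, Pleistocene, Holocene.
Span = 66 − 0 = 66 Myr.
Durations: Pliocene 2.753, Miocene 17.697, Oligocene 10.87, Holocene 0.0117, Pleistocene 2.5683, Paleocene 10, Eocene 22.1 → longest is Eocene (22.1 Myr).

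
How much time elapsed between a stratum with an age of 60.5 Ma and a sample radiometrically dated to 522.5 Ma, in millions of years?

462 million years

522.5 − 60.5 = 462 million years.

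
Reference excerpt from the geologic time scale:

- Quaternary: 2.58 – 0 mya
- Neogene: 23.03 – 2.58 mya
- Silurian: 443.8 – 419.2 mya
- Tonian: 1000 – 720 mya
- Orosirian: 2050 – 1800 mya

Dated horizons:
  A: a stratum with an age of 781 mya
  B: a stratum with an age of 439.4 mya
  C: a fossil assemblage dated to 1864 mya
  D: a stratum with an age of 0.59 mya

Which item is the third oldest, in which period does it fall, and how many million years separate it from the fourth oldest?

B, in the Silurian; 438.81 million years to D

Sorted oldest-first by Ma: C (1864), A (781), B (439.4), D (0.59).
The third oldest is B at 439.4 Ma, which lies in 443.8–419.2 Ma: the Silurian.
The fourth oldest is D at 0.59 Ma; separation = |439.4 − 0.59| = 438.81 Myr.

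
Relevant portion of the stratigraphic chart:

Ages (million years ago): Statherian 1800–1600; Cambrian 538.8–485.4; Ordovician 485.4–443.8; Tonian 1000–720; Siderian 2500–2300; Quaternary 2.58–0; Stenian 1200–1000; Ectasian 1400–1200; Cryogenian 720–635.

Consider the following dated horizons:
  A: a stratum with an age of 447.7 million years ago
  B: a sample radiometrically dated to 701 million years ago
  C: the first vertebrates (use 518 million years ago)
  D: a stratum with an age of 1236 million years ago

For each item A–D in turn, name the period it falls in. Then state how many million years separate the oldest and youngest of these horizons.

A: 447.7 Ma lies in 485.4–443.8 Ma, so Ordovician.
B: 701 Ma lies in 720–635 Ma, so Cryogenian.
C: 518 Ma lies in 538.8–485.4 Ma, so Cambrian.
D: 1236 Ma lies in 1400–1200 Ma, so Ectasian.
Oldest = 1236 Ma, youngest = 447.7 Ma → span 788.3 Myr.

A — Ordovician; B — Cryogenian; C — Cambrian; D — Ectasian; span 788.3 million years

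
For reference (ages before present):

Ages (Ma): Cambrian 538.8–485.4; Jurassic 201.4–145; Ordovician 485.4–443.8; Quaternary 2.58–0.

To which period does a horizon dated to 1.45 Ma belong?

1.45 Ma lies between 2.58 and 0 Ma, so it falls in the Quaternary.

Quaternary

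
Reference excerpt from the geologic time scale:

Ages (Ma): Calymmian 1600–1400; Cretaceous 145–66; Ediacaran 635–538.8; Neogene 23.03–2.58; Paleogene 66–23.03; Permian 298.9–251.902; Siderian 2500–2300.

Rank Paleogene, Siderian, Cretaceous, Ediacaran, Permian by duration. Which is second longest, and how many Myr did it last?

Ediacaran, 96.2 million years

Start − end for each: Paleogene 66 − 23.03 = 42.97; Siderian 2500 − 2300 = 200; Cretaceous 145 − 66 = 79; Ediacaran 635 − 538.8 = 96.2; Permian 298.9 − 251.902 = 46.998.
Ranking these from longest: Siderian > Ediacaran > Cretaceous > Permian > Paleogene.
Position 2 in that ranking is Ediacaran, which lasted 96.2 Myr.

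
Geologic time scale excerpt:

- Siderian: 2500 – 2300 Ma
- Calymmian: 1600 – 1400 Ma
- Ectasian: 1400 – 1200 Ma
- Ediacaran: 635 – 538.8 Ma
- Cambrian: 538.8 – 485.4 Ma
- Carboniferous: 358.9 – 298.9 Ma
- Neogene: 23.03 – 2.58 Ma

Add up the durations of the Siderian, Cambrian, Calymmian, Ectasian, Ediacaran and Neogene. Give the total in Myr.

Duration is start − end for each: (2500 − 2300) + (538.8 − 485.4) + (1600 − 1400) + (1400 − 1200) + (635 − 538.8) + (23.03 − 2.58).
That is 200 + 53.4 + 200 + 200 + 96.2 + 20.45, which totals 770.05 million years.

770.05 million years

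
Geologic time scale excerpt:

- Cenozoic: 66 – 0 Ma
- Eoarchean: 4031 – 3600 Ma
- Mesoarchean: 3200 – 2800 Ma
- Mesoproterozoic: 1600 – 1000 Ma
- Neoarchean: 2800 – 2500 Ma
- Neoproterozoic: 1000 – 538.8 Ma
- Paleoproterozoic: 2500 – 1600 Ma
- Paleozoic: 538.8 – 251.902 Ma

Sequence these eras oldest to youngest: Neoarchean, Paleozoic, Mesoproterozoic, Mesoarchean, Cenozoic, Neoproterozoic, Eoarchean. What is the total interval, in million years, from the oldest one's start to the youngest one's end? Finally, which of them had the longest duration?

Start ages (Ma): Eoarchean 4031, Mesoarchean 3200, Neoarchean 2800, Mesoproterozoic 1600, Neoproterozoic 1000, Paleozoic 538.8, Cenozoic 66.
Ordered oldest to youngest: Eoarchean, Mesoarchean, Neoarchean, Mesoproterozoic, Neoproterozoic, Paleozoic, Cenozoic.
Span = 4031 − 0 = 4031 Myr.
Durations: Mesoarchean 400, Paleozoic 286.898, Mesoproterozoic 600, Neoarchean 300, Eoarchean 431, Neoproterozoic 461.2, Cenozoic 66 → longest is Mesoproterozoic (600 Myr).

Eoarchean, Mesoarchean, Neoarchean, Mesoproterozoic, Neoproterozoic, Paleozoic, Cenozoic; total span 4031 Myr; longest is Mesoproterozoic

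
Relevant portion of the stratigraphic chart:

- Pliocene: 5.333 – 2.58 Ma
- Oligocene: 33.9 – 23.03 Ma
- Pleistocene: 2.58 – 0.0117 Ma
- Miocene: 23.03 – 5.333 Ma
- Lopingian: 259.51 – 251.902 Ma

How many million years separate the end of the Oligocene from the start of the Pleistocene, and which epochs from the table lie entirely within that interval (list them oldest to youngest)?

End of Oligocene = 23.03 Ma; start of Pleistocene = 2.58 Ma.
Gap = 23.03 − 2.58 = 20.45 Myr.
Epochs wholly inside 23.03–2.58 Ma: Miocene (23.03–5.333), Pliocene (5.333–2.58).

20.45 million years; Miocene, Pliocene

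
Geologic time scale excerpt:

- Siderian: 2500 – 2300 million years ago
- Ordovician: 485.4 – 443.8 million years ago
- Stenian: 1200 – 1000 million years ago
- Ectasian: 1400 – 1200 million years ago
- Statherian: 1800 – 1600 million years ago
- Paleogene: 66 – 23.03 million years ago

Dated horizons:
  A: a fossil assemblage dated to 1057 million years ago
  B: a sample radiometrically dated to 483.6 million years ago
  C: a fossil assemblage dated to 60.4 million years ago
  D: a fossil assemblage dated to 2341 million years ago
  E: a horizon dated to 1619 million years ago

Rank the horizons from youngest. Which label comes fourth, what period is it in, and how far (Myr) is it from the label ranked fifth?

E, in the Statherian; 722 million years to D

Smaller Ma means younger, so youngest first: C 60.4 < B 483.6 < A 1057 < E 1619 < D 2341.
Counting 4 along gives E (1619 Ma); the excerpt puts that inside the Statherian, 1800–1600 Ma.
Next in line is D (2341 Ma), and 2341 − 1619 = 722 Myr.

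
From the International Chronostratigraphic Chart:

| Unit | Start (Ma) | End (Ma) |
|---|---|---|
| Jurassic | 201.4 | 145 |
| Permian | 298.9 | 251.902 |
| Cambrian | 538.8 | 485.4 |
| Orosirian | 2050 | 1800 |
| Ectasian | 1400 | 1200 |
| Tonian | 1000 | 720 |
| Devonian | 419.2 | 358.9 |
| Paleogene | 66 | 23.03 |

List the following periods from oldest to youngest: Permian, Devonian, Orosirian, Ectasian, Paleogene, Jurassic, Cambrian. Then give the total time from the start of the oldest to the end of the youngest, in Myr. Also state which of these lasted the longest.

Orosirian → Ectasian → Cambrian → Devonian → Permian → Jurassic → Paleogene; total span 2026.97 Myr; longest is Orosirian

Start ages (Ma): Orosirian 2050, Ectasian 1400, Cambrian 538.8, Devonian 419.2, Permian 298.9, Jurassic 201.4, Paleogene 66.
Ordered oldest to youngest: Orosirian, Ectasian, Cambrian, Devonian, Permian, Jurassic, Paleogene.
Span = 2050 − 23.03 = 2026.97 Myr.
Durations: Cambrian 53.4, Devonian 60.3, Paleogene 42.97, Ectasian 200, Orosirian 250, Jurassic 56.4, Permian 46.998 → longest is Orosirian (250 Myr).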